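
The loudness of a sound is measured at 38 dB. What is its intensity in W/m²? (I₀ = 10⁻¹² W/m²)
I = I₀·10^(β/10) = 6.31 × 10⁻⁹ W/m²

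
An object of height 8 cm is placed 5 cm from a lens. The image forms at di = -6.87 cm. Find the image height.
hi = (-di/do) × ho = 10.99 cm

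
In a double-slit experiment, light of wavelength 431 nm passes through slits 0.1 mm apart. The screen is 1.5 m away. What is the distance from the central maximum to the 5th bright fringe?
y = mλL/d = 32.33 mm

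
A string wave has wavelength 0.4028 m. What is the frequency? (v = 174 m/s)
f = v/λ = 432 Hz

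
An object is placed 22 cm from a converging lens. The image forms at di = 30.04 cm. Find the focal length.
1/f = 1/do + 1/di → f = 12.7 cm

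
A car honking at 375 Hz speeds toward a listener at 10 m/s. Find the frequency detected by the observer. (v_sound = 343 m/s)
f_obs = f·v/(v − v_s) = 386.3 Hz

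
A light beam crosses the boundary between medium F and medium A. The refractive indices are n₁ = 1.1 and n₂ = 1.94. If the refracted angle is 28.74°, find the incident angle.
sin θ₁ = (n₂/n₁)·sin θ₂ → θ₁ = 58°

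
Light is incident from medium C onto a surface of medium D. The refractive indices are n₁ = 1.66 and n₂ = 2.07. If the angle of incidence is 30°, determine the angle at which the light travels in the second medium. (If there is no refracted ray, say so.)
sin θ₂ = (n₁/n₂)·sin θ₁ = 0.401 → θ₂ = 23.64°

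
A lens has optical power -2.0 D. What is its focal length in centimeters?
f = 1/P = -50 cm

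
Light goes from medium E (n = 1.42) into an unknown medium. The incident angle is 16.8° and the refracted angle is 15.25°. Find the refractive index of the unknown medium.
n₂ = n₁·sin θ₁ / sin θ₂ = 1.56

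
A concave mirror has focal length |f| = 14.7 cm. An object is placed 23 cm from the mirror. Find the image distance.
f = +14.7 cm (concave); 1/di = 1/f − 1/do → di = 40.73 cm (real image, in front of mirror)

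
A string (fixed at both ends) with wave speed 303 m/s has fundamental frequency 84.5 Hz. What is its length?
L = v/(2f₁) = 1.793 m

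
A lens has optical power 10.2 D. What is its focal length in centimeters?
f = 1/P = 9.804 cm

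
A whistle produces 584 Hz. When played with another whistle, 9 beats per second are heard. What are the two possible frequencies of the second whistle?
f₂ = 584 ± 9 Hz → 593 Hz or 575 Hz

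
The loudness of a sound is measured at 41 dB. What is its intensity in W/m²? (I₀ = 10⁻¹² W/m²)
I = I₀·10^(β/10) = 1.26 × 10⁻⁸ W/m²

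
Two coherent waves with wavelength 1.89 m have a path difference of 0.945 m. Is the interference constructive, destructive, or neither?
destructive — path difference = 0.5λ, an odd multiple of λ/2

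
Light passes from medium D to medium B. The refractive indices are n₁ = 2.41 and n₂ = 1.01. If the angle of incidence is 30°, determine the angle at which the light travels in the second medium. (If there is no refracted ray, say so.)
sin θ₂ = (n₁/n₂)·sin θ₁ = 1.193 > 1, so there is no refracted ray — the light undergoes total internal reflection.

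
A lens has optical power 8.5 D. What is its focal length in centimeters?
f = 1/P = 11.76 cm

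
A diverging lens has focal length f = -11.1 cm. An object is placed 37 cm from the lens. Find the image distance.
1/di = 1/f − 1/do → di = -8.538 cm (virtual image)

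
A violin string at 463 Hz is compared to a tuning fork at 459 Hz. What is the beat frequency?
4 Hz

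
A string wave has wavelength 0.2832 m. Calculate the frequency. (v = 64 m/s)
f = v/λ = 226 Hz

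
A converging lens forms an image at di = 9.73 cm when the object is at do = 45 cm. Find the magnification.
M = −di/do = -0.2162 (inverted image)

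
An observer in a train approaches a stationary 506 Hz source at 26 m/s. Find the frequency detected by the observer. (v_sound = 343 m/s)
f_obs = f·(v + v_o)/v = 544.4 Hz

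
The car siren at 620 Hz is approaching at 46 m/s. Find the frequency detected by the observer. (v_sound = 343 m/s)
f_obs = f·v/(v − v_s) = 716 Hz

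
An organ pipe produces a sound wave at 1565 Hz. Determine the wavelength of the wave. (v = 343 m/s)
λ = v/f = 0.2192 m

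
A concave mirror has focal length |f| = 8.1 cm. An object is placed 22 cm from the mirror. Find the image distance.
f = +8.1 cm (concave); 1/di = 1/f − 1/do → di = 12.82 cm (real image, in front of mirror)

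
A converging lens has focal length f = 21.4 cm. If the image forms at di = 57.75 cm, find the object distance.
1/do = 1/f − 1/di → do = 34 cm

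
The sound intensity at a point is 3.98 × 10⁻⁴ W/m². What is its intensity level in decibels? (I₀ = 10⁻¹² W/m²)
β = 10·log₁₀(I/I₀) = 86 dB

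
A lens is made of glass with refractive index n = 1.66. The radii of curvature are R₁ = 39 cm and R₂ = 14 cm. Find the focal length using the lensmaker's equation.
1/f = (n − 1)(1/R₁ − 1/R₂) → f = -33.09 cm (diverging lens)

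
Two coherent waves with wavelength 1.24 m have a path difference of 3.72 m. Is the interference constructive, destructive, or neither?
constructive — path difference = 3λ, a whole number of wavelengths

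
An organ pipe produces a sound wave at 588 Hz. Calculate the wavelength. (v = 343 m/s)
λ = v/f = 0.5833 m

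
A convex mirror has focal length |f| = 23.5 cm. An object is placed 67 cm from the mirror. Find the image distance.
f = −23.5 cm (convex); 1/di = 1/f − 1/do → di = -17.4 cm (virtual image, behind mirror)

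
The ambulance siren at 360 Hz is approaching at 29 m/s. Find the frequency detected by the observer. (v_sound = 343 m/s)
f_obs = f·v/(v − v_s) = 393.2 Hz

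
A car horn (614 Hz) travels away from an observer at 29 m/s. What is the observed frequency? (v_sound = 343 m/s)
f_obs = f·v/(v + v_s) = 566.1 Hz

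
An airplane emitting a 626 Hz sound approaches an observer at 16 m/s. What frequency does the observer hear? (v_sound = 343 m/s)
f_obs = f·v/(v − v_s) = 656.6 Hz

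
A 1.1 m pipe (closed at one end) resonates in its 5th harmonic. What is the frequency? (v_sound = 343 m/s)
fₙ = nv/(4L) = 389.8 Hz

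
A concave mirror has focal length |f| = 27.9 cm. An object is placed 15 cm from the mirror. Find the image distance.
f = +27.9 cm (concave); 1/di = 1/f − 1/do → di = -32.44 cm (virtual image, behind mirror)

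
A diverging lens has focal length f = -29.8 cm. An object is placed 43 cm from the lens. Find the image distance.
1/di = 1/f − 1/do → di = -17.6 cm (virtual image)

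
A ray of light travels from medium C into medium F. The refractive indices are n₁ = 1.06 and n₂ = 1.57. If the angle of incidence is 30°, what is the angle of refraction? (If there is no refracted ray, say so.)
sin θ₂ = (n₁/n₂)·sin θ₁ = 0.3376 → θ₂ = 19.73°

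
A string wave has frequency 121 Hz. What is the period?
T = 1/f = 0.008264 s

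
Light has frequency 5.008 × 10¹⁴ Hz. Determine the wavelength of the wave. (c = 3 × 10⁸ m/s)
λ = c/f = 599 nm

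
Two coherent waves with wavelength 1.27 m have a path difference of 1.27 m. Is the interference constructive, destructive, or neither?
constructive — path difference = 1λ, a whole number of wavelengths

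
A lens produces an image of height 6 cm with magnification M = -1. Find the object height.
ho = |hi|/|M| = 6 cm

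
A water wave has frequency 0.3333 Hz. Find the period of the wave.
T = 1/f = 3 s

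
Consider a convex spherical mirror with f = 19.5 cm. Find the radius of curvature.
R = 2|f| = 39 cm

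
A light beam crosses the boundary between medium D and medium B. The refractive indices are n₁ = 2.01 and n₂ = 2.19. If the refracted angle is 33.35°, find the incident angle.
sin θ₁ = (n₂/n₁)·sin θ₂ → θ₁ = 36.8°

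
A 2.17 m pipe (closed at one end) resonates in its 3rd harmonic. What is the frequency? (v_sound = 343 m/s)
fₙ = nv/(4L) = 118.5 Hz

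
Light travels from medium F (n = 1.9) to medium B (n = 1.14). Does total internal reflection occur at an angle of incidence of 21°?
θc = arcsin(n₂/n₁) = 36.87°; 21° < θc, so no — the ray refracts.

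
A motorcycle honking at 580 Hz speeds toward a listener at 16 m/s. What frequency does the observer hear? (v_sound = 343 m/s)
f_obs = f·v/(v − v_s) = 608.4 Hz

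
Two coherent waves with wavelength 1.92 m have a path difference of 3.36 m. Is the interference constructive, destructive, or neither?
neither (partial) — path difference = 1.75λ, neither a whole number of wavelengths nor an odd multiple of λ/2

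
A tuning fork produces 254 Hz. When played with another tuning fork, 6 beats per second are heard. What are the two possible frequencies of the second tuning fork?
f₂ = 254 ± 6 Hz → 260 Hz or 248 Hz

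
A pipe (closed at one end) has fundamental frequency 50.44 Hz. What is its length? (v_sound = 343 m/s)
L = v/(4f₁) = 1.7 m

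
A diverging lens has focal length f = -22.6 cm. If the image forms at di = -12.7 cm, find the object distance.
1/do = 1/f − 1/di → do = 28.99 cm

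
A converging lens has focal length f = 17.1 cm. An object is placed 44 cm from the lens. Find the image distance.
1/di = 1/f − 1/do → di = 27.97 cm (real image)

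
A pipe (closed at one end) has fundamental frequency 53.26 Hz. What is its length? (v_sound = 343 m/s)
L = v/(4f₁) = 1.61 m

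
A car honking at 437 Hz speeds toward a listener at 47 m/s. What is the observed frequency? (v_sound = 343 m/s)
f_obs = f·v/(v − v_s) = 506.4 Hz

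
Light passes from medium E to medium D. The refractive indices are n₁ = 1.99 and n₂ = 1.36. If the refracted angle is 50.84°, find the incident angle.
sin θ₁ = (n₂/n₁)·sin θ₂ → θ₁ = 32°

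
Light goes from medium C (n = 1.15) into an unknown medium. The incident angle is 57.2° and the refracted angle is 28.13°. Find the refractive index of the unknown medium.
n₂ = n₁·sin θ₁ / sin θ₂ = 2.05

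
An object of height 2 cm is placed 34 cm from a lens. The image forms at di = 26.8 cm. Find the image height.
hi = (-di/do) × ho = -1.576 cm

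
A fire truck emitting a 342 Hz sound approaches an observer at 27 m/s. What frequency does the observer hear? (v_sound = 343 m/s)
f_obs = f·v/(v − v_s) = 371.2 Hz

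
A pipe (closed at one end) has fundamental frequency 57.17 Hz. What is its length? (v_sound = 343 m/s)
L = v/(4f₁) = 1.5 m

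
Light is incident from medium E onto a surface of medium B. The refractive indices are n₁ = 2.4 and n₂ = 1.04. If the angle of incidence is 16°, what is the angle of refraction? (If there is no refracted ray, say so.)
sin θ₂ = (n₁/n₂)·sin θ₁ = 0.6361 → θ₂ = 39.5°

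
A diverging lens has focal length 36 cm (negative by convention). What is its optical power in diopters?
P = 1/f = -2.778 D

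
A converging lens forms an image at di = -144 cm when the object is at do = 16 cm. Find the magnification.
M = −di/do = 9 (upright image)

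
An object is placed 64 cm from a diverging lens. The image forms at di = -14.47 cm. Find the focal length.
1/f = 1/do + 1/di → f = -18.7 cm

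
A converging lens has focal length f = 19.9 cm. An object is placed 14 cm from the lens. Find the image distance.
1/di = 1/f − 1/do → di = -47.22 cm (virtual image)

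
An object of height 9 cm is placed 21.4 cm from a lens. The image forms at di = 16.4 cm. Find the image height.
hi = (-di/do) × ho = -6.897 cm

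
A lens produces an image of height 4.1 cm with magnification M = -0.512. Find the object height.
ho = |hi|/|M| = 8.008 cm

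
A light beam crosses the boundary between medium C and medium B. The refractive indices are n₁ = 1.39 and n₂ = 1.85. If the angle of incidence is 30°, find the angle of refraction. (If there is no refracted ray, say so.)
sin θ₂ = (n₁/n₂)·sin θ₁ = 0.3757 → θ₂ = 22.07°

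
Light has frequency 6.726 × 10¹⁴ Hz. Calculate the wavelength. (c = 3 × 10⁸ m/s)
λ = c/f = 446 nm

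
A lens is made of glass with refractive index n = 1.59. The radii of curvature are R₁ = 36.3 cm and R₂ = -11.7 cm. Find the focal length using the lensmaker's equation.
1/f = (n − 1)(1/R₁ − 1/R₂) → f = 15 cm (converging lens)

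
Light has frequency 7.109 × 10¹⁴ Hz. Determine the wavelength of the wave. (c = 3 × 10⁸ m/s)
λ = c/f = 422 nm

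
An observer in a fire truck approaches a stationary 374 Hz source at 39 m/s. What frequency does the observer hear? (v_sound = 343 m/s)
f_obs = f·(v + v_o)/v = 416.5 Hz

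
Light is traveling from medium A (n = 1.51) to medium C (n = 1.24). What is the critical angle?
θc = arcsin(n₂/n₁) = 55.2°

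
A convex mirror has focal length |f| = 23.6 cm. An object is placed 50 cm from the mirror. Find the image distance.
f = −23.6 cm (convex); 1/di = 1/f − 1/do → di = -16.03 cm (virtual image, behind mirror)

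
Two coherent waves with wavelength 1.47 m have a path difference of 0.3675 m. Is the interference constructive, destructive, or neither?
neither (partial) — path difference = 0.25λ, neither a whole number of wavelengths nor an odd multiple of λ/2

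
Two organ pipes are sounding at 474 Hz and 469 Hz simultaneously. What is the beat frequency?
5 Hz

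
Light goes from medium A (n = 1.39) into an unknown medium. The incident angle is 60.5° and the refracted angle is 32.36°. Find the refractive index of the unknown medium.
n₂ = n₁·sin θ₁ / sin θ₂ = 2.26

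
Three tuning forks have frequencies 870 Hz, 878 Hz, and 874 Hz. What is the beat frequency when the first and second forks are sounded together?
8 Hz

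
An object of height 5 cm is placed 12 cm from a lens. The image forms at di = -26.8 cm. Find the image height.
hi = (-di/do) × ho = 11.17 cm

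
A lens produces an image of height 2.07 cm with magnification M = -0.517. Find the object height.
ho = |hi|/|M| = 4.004 cm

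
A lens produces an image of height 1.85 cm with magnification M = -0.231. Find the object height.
ho = |hi|/|M| = 8.009 cm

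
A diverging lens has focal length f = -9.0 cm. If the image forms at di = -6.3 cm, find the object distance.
1/do = 1/f − 1/di → do = 21 cm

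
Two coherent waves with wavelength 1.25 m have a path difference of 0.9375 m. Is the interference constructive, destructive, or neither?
neither (partial) — path difference = 0.75λ, neither a whole number of wavelengths nor an odd multiple of λ/2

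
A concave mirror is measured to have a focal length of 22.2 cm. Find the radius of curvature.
R = 2|f| = 44.4 cm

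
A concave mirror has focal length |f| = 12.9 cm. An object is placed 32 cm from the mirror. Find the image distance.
f = +12.9 cm (concave); 1/di = 1/f − 1/do → di = 21.61 cm (real image, in front of mirror)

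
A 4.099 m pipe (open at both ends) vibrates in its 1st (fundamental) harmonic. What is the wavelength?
λₙ = 2L/n = 8.198 m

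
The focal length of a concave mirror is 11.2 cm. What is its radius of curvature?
R = 2|f| = 22.4 cm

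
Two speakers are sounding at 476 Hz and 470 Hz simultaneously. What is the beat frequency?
6 Hz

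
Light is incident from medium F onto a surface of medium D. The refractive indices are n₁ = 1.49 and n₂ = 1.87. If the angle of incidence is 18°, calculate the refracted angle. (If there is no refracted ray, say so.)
sin θ₂ = (n₁/n₂)·sin θ₁ = 0.2462 → θ₂ = 14.25°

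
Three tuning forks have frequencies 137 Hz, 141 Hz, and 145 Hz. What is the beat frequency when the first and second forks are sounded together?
4 Hz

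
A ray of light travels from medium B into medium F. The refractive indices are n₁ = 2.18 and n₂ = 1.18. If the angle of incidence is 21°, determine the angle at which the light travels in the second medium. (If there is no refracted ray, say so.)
sin θ₂ = (n₁/n₂)·sin θ₁ = 0.6621 → θ₂ = 41.46°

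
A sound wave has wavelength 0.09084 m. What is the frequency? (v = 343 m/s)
f = v/λ = 3776 Hz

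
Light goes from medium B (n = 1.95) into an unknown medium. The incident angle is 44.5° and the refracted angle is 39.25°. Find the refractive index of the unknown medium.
n₂ = n₁·sin θ₁ / sin θ₂ = 2.16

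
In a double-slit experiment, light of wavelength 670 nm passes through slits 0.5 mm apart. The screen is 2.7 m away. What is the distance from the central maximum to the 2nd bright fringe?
y = mλL/d = 7.236 mm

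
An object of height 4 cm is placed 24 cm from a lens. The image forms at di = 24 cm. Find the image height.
hi = (-di/do) × ho = -4 cm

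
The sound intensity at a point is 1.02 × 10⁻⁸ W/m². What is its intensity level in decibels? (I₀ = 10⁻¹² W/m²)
β = 10·log₁₀(I/I₀) = 40.09 dB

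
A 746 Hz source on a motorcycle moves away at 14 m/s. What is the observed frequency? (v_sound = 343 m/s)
f_obs = f·v/(v + v_s) = 716.7 Hz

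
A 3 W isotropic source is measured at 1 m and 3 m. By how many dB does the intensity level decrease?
Δβ = 20·log₁₀(r₂/r₁) = 9.542 dB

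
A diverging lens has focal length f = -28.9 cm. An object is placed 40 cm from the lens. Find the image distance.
1/di = 1/f − 1/do → di = -16.78 cm (virtual image)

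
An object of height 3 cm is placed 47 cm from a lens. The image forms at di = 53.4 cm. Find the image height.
hi = (-di/do) × ho = -3.409 cm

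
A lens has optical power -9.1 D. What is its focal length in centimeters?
f = 1/P = -10.99 cm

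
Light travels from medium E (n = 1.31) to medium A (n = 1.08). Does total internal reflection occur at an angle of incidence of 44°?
θc = arcsin(n₂/n₁) = 55.53°; 44° < θc, so no — the ray refracts.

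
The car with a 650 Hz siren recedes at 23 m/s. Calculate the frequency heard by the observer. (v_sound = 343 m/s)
f_obs = f·v/(v + v_s) = 609.2 Hz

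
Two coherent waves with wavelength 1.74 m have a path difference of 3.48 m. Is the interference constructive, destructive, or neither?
constructive — path difference = 2λ, a whole number of wavelengths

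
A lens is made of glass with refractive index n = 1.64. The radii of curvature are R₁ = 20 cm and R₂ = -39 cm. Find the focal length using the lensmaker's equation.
1/f = (n − 1)(1/R₁ − 1/R₂) → f = 20.66 cm (converging lens)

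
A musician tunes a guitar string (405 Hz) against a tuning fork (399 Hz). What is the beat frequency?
6 Hz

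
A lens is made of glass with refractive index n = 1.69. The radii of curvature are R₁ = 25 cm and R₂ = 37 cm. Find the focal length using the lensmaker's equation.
1/f = (n − 1)(1/R₁ − 1/R₂) → f = 111.7 cm (converging lens)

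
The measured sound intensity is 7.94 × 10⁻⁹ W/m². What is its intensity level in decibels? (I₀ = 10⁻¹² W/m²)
β = 10·log₁₀(I/I₀) = 39 dB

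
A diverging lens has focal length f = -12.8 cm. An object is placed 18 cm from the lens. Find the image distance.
1/di = 1/f − 1/do → di = -7.481 cm (virtual image)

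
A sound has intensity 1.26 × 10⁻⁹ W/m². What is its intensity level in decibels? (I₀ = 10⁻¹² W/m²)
β = 10·log₁₀(I/I₀) = 31 dB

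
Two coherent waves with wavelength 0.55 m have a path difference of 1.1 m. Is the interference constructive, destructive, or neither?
constructive — path difference = 2λ, a whole number of wavelengths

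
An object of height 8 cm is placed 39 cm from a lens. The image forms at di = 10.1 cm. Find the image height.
hi = (-di/do) × ho = -2.072 cm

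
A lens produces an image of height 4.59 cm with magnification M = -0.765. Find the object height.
ho = |hi|/|M| = 6 cm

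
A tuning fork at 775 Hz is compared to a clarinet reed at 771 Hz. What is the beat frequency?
4 Hz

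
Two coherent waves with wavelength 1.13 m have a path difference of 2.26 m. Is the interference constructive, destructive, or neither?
constructive — path difference = 2λ, a whole number of wavelengths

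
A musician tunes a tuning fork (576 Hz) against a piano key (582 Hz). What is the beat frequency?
6 Hz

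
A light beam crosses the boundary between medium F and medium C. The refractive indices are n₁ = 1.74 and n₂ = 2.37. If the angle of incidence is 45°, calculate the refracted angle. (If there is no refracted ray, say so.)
sin θ₂ = (n₁/n₂)·sin θ₁ = 0.5191 → θ₂ = 31.27°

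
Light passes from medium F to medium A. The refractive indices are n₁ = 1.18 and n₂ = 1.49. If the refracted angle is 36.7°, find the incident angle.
sin θ₁ = (n₂/n₁)·sin θ₂ → θ₁ = 48.99°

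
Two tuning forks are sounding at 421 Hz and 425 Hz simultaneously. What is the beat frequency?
4 Hz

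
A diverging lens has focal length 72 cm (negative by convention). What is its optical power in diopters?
P = 1/f = -1.389 D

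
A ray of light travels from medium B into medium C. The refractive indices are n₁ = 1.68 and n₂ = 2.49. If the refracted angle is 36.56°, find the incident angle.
sin θ₁ = (n₂/n₁)·sin θ₂ → θ₁ = 61.99°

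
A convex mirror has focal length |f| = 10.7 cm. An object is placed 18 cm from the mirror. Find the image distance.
f = −10.7 cm (convex); 1/di = 1/f − 1/do → di = -6.711 cm (virtual image, behind mirror)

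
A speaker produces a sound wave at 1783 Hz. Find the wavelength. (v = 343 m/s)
λ = v/f = 0.1924 m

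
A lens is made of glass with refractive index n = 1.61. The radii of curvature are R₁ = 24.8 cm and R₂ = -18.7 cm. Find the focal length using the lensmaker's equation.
1/f = (n − 1)(1/R₁ − 1/R₂) → f = 17.48 cm (converging lens)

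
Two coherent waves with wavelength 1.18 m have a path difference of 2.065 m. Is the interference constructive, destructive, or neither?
neither (partial) — path difference = 1.75λ, neither a whole number of wavelengths nor an odd multiple of λ/2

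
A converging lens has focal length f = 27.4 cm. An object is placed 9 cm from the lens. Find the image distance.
1/di = 1/f − 1/do → di = -13.4 cm (virtual image)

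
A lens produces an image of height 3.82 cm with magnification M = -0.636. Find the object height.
ho = |hi|/|M| = 6.006 cm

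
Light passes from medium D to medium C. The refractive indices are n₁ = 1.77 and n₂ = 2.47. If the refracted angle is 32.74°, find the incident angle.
sin θ₁ = (n₂/n₁)·sin θ₂ → θ₁ = 49°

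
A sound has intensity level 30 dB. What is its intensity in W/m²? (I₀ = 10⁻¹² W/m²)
I = I₀·10^(β/10) = 1.00 × 10⁻⁹ W/m²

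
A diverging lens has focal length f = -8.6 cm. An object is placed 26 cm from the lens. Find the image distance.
1/di = 1/f − 1/do → di = -6.462 cm (virtual image)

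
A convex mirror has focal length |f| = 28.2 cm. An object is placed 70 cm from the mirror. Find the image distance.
f = −28.2 cm (convex); 1/di = 1/f − 1/do → di = -20.1 cm (virtual image, behind mirror)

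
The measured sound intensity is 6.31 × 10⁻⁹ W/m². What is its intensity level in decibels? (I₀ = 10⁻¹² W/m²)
β = 10·log₁₀(I/I₀) = 38 dB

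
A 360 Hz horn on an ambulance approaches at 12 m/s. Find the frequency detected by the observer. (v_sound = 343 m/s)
f_obs = f·v/(v − v_s) = 373.1 Hz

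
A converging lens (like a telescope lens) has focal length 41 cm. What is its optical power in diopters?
P = 1/f = 2.439 D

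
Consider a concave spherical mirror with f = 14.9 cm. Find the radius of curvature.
R = 2|f| = 29.8 cm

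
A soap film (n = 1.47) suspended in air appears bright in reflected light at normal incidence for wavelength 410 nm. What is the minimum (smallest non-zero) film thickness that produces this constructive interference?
2nt = (m − ½)λ with m = 1 → t = (m − ½)λ/(2n) = 69.73 nm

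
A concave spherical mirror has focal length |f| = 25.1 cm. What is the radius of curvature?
R = 2|f| = 50.2 cm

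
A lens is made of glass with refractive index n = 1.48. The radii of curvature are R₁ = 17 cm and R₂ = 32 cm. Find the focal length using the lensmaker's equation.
1/f = (n − 1)(1/R₁ − 1/R₂) → f = 75.56 cm (converging lens)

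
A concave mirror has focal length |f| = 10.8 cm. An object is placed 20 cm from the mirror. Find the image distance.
f = +10.8 cm (concave); 1/di = 1/f − 1/do → di = 23.48 cm (real image, in front of mirror)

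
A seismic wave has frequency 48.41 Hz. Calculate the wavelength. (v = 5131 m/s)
λ = v/f = 106 m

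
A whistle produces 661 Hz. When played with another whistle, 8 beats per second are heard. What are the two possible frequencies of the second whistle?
f₂ = 661 ± 8 Hz → 669 Hz or 653 Hz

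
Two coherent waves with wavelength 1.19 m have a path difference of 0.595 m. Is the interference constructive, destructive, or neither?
destructive — path difference = 0.5λ, an odd multiple of λ/2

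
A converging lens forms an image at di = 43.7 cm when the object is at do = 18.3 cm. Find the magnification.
M = −di/do = -2.388 (inverted image)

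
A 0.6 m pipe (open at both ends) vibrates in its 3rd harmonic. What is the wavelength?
λₙ = 2L/n = 0.4 m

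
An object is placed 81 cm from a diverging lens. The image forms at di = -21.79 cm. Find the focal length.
1/f = 1/do + 1/di → f = -29.81 cm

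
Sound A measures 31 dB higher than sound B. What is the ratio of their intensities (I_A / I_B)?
I_A/I_B = 10^(Δβ/10) = 1259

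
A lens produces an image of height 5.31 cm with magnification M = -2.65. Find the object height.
ho = |hi|/|M| = 2.004 cm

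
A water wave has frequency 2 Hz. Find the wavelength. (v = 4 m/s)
λ = v/f = 2 m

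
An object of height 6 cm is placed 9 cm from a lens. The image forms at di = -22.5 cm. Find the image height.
hi = (-di/do) × ho = 15 cm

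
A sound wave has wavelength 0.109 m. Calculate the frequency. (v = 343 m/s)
f = v/λ = 3147 Hz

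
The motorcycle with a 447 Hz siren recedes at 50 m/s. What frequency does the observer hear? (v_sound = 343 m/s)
f_obs = f·v/(v + v_s) = 390.1 Hz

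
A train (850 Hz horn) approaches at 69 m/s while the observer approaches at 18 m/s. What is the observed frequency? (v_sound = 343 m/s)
f_obs = f·(v + v_o)/(v − v_s) = 1120 Hz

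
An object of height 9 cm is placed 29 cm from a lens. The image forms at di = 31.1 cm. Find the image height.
hi = (-di/do) × ho = -9.652 cm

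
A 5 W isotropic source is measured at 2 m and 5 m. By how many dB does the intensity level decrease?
Δβ = 20·log₁₀(r₂/r₁) = 7.959 dB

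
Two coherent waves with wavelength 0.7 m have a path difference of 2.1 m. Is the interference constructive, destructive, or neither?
constructive — path difference = 3λ, a whole number of wavelengths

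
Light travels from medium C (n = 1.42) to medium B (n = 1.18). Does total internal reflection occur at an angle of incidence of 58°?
θc = arcsin(n₂/n₁) = 56.2°; 58° > θc, so yes — total internal reflection.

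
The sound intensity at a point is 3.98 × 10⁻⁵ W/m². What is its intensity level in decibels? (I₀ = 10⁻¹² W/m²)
β = 10·log₁₀(I/I₀) = 76 dB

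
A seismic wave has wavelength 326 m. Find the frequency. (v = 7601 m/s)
f = v/λ = 23.32 Hz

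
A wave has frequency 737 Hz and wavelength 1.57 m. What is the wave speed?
v = fλ = 1157 m/s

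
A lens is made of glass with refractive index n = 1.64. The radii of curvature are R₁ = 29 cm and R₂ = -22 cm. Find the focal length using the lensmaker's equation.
1/f = (n − 1)(1/R₁ − 1/R₂) → f = 19.55 cm (converging lens)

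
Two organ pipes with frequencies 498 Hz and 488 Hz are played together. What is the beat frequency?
10 Hz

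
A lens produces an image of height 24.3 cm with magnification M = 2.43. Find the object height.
ho = |hi|/|M| = 10 cm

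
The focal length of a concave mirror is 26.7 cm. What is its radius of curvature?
R = 2|f| = 53.4 cm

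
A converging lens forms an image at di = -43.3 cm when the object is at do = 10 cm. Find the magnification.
M = −di/do = 4.33 (upright image)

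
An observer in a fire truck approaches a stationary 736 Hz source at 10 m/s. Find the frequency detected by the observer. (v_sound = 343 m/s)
f_obs = f·(v + v_o)/v = 757.5 Hz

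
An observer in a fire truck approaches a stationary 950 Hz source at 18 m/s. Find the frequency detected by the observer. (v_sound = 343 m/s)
f_obs = f·(v + v_o)/v = 999.9 Hz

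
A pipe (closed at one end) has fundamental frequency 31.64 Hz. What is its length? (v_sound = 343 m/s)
L = v/(4f₁) = 2.71 m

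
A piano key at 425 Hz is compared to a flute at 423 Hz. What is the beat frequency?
2 Hz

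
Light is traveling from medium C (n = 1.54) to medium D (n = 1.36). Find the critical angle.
θc = arcsin(n₂/n₁) = 62.02°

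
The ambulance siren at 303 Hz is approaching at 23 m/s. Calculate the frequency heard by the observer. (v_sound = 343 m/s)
f_obs = f·v/(v − v_s) = 324.8 Hz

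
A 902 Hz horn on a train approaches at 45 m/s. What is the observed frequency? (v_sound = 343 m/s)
f_obs = f·v/(v − v_s) = 1038 Hz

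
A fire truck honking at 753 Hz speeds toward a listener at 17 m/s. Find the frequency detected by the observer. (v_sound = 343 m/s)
f_obs = f·v/(v − v_s) = 792.3 Hz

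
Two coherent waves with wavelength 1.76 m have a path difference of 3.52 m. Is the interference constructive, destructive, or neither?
constructive — path difference = 2λ, a whole number of wavelengths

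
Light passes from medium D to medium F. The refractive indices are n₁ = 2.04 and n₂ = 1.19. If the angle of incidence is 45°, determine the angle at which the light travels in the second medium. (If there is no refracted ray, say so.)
sin θ₂ = (n₁/n₂)·sin θ₁ = 1.212 > 1, so there is no refracted ray — the light undergoes total internal reflection.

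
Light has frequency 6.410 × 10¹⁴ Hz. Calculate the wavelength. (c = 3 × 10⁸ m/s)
λ = c/f = 468 nm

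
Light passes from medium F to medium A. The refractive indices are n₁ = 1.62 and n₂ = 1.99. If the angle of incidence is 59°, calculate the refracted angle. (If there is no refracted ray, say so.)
sin θ₂ = (n₁/n₂)·sin θ₁ = 0.6978 → θ₂ = 44.25°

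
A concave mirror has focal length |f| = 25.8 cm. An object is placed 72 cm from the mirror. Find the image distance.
f = +25.8 cm (concave); 1/di = 1/f − 1/do → di = 40.21 cm (real image, in front of mirror)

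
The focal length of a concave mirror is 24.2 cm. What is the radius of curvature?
R = 2|f| = 48.4 cm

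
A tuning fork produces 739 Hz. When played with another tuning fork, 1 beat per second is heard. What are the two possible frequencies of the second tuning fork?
f₂ = 739 ± 1 Hz → 740 Hz or 738 Hz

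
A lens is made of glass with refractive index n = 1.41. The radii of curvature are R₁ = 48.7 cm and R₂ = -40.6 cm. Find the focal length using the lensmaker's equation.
1/f = (n − 1)(1/R₁ − 1/R₂) → f = 54 cm (converging lens)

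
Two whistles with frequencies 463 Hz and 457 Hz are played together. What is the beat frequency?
6 Hz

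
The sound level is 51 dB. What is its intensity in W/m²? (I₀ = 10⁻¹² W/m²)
I = I₀·10^(β/10) = 1.26 × 10⁻⁷ W/m²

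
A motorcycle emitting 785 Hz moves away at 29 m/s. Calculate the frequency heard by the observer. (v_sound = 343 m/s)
f_obs = f·v/(v + v_s) = 723.8 Hz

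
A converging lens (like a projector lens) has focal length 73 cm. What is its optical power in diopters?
P = 1/f = 1.37 D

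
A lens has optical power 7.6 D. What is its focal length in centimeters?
f = 1/P = 13.16 cm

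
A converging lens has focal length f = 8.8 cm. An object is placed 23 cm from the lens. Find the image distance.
1/di = 1/f − 1/do → di = 14.25 cm (real image)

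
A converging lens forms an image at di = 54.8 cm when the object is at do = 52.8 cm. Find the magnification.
M = −di/do = -1.038 (inverted image)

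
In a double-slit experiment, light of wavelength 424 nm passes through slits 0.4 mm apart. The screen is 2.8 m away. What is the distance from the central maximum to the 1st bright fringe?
y = mλL/d = 2.968 mm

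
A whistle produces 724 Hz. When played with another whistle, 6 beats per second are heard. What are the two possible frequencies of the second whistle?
f₂ = 724 ± 6 Hz → 730 Hz or 718 Hz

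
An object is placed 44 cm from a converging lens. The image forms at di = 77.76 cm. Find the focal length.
1/f = 1/do + 1/di → f = 28.1 cm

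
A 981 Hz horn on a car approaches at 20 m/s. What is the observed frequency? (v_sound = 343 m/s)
f_obs = f·v/(v − v_s) = 1042 Hz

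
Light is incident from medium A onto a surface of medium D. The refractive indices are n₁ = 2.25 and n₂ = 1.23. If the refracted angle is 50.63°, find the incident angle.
sin θ₁ = (n₂/n₁)·sin θ₂ → θ₁ = 25°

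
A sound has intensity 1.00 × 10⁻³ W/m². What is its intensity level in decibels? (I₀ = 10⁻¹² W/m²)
β = 10·log₁₀(I/I₀) = 90 dB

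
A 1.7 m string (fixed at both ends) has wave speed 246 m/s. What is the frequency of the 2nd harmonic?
fₙ = nv/(2L) = 144.7 Hz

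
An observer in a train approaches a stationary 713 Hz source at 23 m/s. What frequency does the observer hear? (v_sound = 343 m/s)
f_obs = f·(v + v_o)/v = 760.8 Hz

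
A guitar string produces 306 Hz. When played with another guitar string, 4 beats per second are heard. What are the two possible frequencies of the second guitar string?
f₂ = 306 ± 4 Hz → 310 Hz or 302 Hz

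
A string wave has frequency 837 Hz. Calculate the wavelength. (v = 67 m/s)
λ = v/f = 0.08005 m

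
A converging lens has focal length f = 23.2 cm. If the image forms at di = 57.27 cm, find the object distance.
1/do = 1/f − 1/di → do = 39 cm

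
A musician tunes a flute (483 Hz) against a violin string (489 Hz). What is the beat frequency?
6 Hz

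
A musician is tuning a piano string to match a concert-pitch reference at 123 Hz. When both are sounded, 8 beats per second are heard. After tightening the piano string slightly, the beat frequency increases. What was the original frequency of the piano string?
131 Hz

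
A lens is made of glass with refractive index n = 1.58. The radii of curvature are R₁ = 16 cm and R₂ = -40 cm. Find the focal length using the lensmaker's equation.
1/f = (n − 1)(1/R₁ − 1/R₂) → f = 19.7 cm (converging lens)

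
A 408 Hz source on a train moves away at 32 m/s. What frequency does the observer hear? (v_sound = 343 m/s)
f_obs = f·v/(v + v_s) = 373.2 Hz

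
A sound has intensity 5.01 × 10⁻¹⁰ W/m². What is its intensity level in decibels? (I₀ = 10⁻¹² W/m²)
β = 10·log₁₀(I/I₀) = 27 dB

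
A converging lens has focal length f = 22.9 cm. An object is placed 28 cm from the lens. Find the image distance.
1/di = 1/f − 1/do → di = 125.7 cm (real image)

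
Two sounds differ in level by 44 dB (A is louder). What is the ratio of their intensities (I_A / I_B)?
I_A/I_B = 10^(Δβ/10) = 25120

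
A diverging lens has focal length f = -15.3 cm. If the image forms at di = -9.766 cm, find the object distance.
1/do = 1/f − 1/di → do = 27 cm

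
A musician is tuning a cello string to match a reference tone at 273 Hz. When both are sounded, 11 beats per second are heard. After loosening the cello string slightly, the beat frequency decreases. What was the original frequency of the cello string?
284 Hz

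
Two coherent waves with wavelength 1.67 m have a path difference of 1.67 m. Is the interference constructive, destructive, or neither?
constructive — path difference = 1λ, a whole number of wavelengths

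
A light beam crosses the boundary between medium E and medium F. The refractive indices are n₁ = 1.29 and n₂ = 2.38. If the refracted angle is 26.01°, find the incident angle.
sin θ₁ = (n₂/n₁)·sin θ₂ → θ₁ = 54°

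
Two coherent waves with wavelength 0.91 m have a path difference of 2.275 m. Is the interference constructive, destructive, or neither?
destructive — path difference = 2.5λ, an odd multiple of λ/2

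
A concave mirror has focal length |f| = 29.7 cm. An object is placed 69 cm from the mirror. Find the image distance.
f = +29.7 cm (concave); 1/di = 1/f − 1/do → di = 52.15 cm (real image, in front of mirror)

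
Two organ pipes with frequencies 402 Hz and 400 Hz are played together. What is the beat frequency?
2 Hz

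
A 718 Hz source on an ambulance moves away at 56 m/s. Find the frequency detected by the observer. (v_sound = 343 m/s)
f_obs = f·v/(v + v_s) = 617.2 Hz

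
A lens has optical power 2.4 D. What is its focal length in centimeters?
f = 1/P = 41.67 cm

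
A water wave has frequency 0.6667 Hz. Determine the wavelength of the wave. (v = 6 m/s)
λ = v/f = 9 m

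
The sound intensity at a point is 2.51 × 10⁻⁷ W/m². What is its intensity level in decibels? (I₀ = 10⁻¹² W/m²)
β = 10·log₁₀(I/I₀) = 54 dB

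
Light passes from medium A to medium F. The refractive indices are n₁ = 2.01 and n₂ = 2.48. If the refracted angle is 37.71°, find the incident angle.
sin θ₁ = (n₂/n₁)·sin θ₂ → θ₁ = 49°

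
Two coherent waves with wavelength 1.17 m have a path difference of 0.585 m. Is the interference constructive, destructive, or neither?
destructive — path difference = 0.5λ, an odd multiple of λ/2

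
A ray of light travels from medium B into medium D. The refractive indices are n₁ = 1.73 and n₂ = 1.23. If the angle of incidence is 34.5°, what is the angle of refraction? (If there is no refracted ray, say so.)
sin θ₂ = (n₁/n₂)·sin θ₁ = 0.7967 → θ₂ = 52.81°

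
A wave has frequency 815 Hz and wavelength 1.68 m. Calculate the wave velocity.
v = fλ = 1369 m/s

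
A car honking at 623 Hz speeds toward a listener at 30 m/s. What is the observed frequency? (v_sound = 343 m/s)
f_obs = f·v/(v − v_s) = 682.7 Hz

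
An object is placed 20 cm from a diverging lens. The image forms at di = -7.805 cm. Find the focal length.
1/f = 1/do + 1/di → f = -12.8 cm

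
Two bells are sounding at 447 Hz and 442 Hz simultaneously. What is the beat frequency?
5 Hz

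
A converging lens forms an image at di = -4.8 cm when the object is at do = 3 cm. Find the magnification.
M = −di/do = 1.6 (upright image)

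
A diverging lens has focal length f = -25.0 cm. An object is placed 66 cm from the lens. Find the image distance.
1/di = 1/f − 1/do → di = -18.13 cm (virtual image)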